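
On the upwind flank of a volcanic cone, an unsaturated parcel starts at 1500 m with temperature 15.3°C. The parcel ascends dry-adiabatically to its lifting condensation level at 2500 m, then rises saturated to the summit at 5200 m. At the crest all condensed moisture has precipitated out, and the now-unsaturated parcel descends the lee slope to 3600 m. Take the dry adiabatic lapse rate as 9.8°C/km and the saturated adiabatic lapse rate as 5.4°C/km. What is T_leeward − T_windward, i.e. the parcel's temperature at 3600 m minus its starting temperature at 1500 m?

Dry to 2500 m: -9.8 × 1 km = -9.8°C, so T = 5.5°C.
Saturated to 5200 m: -5.4 × 2.7 km = -14.58°C, so T = -9.08°C.
Dry descent to 3600 m: +9.8 × 1.6 km = +15.68°C, so T = 6.6°C.
Net change vs windward start: 6.6 − 15.3 = -8.7°C

-8.7°C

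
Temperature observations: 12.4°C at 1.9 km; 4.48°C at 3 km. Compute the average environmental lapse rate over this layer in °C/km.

Γ = −ΔT/Δz = (12.4 − 4.48) / (3000 − 1900) m
  = 7.92°C / 1.1 km = 7.2°C/km

7.2°C/km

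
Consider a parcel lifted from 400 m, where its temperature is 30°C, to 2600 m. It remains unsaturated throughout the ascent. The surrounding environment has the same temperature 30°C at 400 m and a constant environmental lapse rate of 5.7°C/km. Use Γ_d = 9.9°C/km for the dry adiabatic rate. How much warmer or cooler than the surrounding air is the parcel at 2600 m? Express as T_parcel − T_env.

-9.24°C (parcel cooler than environment)

Parcel:
  From 400 m to 2600 m (dry): cools by 9.9 × 2.2 = 21.78°C, giving 8.22°C.
Environment:
  From 400 m to 2600 m (environment): cools by 5.7 × 2.2 = 12.54°C, giving 17.46°C.
T_parcel − T_env = 8.22 − 17.46 = -9.24°C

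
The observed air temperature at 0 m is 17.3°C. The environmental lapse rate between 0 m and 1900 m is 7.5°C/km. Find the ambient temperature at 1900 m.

Environmental to 1900 m: -7.5 × 1.9 km = -14.25°C, so T = 3.05°C.

3.05°C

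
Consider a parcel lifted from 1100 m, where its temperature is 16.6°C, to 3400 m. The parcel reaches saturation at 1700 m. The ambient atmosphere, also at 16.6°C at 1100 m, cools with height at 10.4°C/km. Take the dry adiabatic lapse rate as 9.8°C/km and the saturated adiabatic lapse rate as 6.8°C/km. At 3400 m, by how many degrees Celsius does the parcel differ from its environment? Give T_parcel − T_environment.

Parcel:
  1100–1700 m, dry: Δz = 0.6 km ⇒ ΔT = -5.88°C; T = 10.72°C
  1700–3400 m, saturated: Δz = 1.7 km ⇒ ΔT = -11.56°C; T = -0.84°C
Environment:
  1100–3400 m, environment: Δz = 2.3 km ⇒ ΔT = -23.92°C; T = -7.32°C
T_parcel − T_env = -0.84 − (-7.32) = +6.48°C

+6.48°C (parcel warmer than environment)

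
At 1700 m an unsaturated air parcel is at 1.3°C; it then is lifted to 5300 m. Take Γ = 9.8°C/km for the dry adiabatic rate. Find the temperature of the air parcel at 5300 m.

From 1700 m to 5300 m (dry adiabatic): cools by 9.8 × 3.6 = 35.28°C, giving -33.98°C.

-33.98°C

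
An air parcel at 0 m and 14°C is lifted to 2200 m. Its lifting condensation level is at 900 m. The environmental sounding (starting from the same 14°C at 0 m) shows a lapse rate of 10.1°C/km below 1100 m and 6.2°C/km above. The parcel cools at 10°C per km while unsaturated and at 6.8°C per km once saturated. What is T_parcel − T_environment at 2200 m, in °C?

Parcel:
  0–900 m, dry: Δz = 0.9 km ⇒ ΔT = -9°C; T = 5°C
  900–2200 m, saturated: Δz = 1.3 km ⇒ ΔT = -8.84°C; T = -3.84°C
Environment:
  0–1100 m, environment, lower layer: Δz = 1.1 km ⇒ ΔT = -11.11°C; T = 2.89°C
  1100–2200 m, environment, upper layer: Δz = 1.1 km ⇒ ΔT = -6.82°C; T = -3.93°C
T_parcel − T_env = -3.84 − (-3.93) = +0.09°C

+0.09°C (parcel warmer than environment)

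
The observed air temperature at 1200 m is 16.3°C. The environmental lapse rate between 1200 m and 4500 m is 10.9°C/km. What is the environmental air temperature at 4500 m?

-19.67°C

1200 → 4500 m (environmental, 10.9°C/km): ΔT = -10.9 × 3.3 = -35.97°C → T = -19.67°C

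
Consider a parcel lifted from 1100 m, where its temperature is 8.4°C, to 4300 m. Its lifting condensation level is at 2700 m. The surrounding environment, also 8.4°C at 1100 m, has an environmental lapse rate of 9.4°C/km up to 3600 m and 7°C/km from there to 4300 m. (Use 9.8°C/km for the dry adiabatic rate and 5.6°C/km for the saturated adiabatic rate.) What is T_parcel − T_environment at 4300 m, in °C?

+3.76°C (parcel warmer than environment)

Parcel:
  From 1100 m to 2700 m (dry): cools by 9.8 × 1.6 = 15.68°C, giving -7.28°C.
  From 2700 m to 4300 m (saturated): cools by 5.6 × 1.6 = 8.96°C, giving -16.24°C.
Environment:
  From 1100 m to 3600 m (environment, lower layer): cools by 9.4 × 2.5 = 23.5°C, giving -15.1°C.
  From 3600 m to 4300 m (environment, upper layer): cools by 7 × 0.7 = 4.9°C, giving -20°C.
T_parcel − T_env = -16.24 − (-20) = +3.76°C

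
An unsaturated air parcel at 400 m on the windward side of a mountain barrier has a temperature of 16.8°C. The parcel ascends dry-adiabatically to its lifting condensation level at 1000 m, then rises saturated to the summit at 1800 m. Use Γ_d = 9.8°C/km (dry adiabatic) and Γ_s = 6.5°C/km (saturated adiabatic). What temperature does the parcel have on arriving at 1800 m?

400 → 1000 m (dry, 9.8°C/km): ΔT = -9.8 × 0.6 = -5.88°C → T = 10.92°C
1000 → 1800 m (saturated, 6.5°C/km): ΔT = -6.5 × 0.8 = -5.2°C → T = 5.72°C

5.72°C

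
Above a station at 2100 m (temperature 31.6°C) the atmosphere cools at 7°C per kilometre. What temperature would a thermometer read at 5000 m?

11.3°C

From 2100 m to 5000 m (environmental): cools by 7 × 2.9 = 20.3°C, giving 11.3°C.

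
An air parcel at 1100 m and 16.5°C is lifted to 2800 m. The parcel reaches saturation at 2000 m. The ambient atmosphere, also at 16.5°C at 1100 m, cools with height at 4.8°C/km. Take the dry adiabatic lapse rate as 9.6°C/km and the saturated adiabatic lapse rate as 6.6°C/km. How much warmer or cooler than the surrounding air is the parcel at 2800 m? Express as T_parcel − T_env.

-5.76°C (parcel cooler than environment)

Parcel:
  Dry to 2000 m: -9.6 × 0.9 km = -8.64°C, so T = 7.86°C.
  Saturated to 2800 m: -6.6 × 0.8 km = -5.28°C, so T = 2.58°C.
Environment:
  Environment to 2800 m: -4.8 × 1.7 km = -8.16°C, so T = 8.34°C.
T_parcel − T_env = 2.58 − 8.34 = -5.76°C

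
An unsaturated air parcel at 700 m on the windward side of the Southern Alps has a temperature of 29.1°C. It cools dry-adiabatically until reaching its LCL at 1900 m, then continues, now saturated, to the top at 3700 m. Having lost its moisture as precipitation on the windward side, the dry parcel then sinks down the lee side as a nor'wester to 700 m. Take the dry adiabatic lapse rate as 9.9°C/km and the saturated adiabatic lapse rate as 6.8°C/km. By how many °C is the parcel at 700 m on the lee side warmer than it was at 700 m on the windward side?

+5.58°C

700 → 1900 m (dry, 9.9°C/km): ΔT = -9.9 × 1.2 = -11.88°C → T = 17.22°C
1900 → 3700 m (saturated, 6.8°C/km): ΔT = -6.8 × 1.8 = -12.24°C → T = 4.98°C
3700 → 700 m (dry descent, 9.9°C/km): ΔT = +9.9 × 3 = +29.7°C → T = 34.68°C
Net change vs windward start: 34.68 − 29.1 = +5.58°C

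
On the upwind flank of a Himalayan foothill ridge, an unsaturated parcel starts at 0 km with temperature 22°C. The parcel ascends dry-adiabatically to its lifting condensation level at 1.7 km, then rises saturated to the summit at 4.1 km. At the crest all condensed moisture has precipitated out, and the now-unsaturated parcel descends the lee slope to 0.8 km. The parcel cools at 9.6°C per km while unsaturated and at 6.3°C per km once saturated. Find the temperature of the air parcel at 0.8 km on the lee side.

From 0 m to 1700 m (dry): cools by 9.6 × 1.7 = 16.32°C, giving 5.68°C.
From 1700 m to 4100 m (saturated): cools by 6.3 × 2.4 = 15.12°C, giving -9.44°C.
From 4100 m to 800 m (dry descent): warms by 9.6 × 3.3 = 31.68°C, giving 22.24°C.

22.24°C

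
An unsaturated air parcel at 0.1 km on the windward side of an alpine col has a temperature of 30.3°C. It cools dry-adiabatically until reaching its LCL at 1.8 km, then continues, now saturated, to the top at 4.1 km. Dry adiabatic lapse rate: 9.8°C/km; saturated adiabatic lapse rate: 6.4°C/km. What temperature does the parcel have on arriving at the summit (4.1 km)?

Dry to 1800 m: -9.8 × 1.7 km = -16.66°C, so T = 13.64°C.
Saturated to 4100 m: -6.4 × 2.3 km = -14.72°C, so T = -1.08°C.

-1.08°C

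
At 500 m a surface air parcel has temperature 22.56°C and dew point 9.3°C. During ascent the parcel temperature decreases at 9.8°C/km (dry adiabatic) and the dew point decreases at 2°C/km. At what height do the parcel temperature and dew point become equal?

T and T_d converge at 9.8 − 2 = 7.8°C per km
Height above start = (22.56 − 9.3) / 7.8 = 1.7 km
LCL altitude = 500 m + 1700 m = 2200 m

2200 m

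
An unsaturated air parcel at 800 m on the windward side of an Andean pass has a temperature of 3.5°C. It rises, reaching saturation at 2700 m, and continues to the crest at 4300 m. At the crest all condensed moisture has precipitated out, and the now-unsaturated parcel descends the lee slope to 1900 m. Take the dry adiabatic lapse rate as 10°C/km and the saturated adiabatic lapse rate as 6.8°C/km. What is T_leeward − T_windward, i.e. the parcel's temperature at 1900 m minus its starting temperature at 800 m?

-5.88°C

800 → 2700 m (dry, 10°C/km): ΔT = -10 × 1.9 = -19°C → T = -15.5°C
2700 → 4300 m (saturated, 6.8°C/km): ΔT = -6.8 × 1.6 = -10.88°C → T = -26.38°C
4300 → 1900 m (dry descent, 10°C/km): ΔT = +10 × 2.4 = +24°C → T = -2.38°C
Net change vs windward start: -2.38 − 3.5 = -5.88°C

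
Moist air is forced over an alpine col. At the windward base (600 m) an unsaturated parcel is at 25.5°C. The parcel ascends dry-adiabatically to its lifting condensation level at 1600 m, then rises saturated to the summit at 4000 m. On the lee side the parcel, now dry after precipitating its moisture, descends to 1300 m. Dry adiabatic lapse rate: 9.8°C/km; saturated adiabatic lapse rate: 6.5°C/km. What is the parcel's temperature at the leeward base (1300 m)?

26.56°C

From 600 m to 1600 m (dry): cools by 9.8 × 1 = 9.8°C, giving 15.7°C.
From 1600 m to 4000 m (saturated): cools by 6.5 × 2.4 = 15.6°C, giving 0.1°C.
From 4000 m to 1300 m (dry descent): warms by 9.8 × 2.7 = 26.46°C, giving 26.56°C.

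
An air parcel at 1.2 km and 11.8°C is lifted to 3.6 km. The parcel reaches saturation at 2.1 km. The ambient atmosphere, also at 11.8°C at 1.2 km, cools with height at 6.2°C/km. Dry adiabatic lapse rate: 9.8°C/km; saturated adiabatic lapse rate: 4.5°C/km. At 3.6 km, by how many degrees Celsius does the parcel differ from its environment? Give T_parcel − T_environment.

-0.69°C (parcel cooler than environment)

Parcel:
  1200–2100 m, dry: Δz = 0.9 km ⇒ ΔT = -8.82°C; T = 2.98°C
  2100–3600 m, saturated: Δz = 1.5 km ⇒ ΔT = -6.75°C; T = -3.77°C
Environment:
  1200–3600 m, environment: Δz = 2.4 km ⇒ ΔT = -14.88°C; T = -3.08°C
T_parcel − T_env = -3.77 − (-3.08) = -0.69°C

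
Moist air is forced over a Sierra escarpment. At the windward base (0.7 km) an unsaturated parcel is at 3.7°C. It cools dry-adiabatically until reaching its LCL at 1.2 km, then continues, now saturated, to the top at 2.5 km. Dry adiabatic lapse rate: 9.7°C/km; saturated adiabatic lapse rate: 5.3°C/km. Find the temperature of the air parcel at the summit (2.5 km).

700 → 1200 m (dry, 9.7°C/km): ΔT = -9.7 × 0.5 = -4.85°C → T = -1.15°C
1200 → 2500 m (saturated, 5.3°C/km): ΔT = -5.3 × 1.3 = -6.89°C → T = -8.04°C

-8.04°C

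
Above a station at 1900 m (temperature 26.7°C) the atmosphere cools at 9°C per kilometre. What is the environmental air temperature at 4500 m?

1900 → 4500 m (environmental, 9°C/km): ΔT = -9 × 2.6 = -23.4°C → T = 3.3°C

3.3°C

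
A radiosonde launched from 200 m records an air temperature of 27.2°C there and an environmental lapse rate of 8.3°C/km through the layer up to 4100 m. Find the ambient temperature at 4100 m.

200 → 4100 m (environmental, 8.3°C/km): ΔT = -8.3 × 3.9 = -32.37°C → T = -5.17°C

-5.17°C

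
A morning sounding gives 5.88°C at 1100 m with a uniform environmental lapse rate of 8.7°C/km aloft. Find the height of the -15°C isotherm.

3500 m

Height above start = (5.88 − (-15)) / 8.7 = 2.4 km
Altitude = 1100 m + 2400 m = 3500 m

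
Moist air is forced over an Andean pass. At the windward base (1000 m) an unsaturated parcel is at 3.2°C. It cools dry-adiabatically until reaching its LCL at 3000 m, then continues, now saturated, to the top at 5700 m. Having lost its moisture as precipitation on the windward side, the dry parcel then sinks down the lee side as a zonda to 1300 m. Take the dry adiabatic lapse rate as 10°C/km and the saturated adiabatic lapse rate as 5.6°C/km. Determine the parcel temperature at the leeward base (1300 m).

12.08°C

1000 → 3000 m (dry, 10°C/km): ΔT = -10 × 2 = -20°C → T = -16.8°C
3000 → 5700 m (saturated, 5.6°C/km): ΔT = -5.6 × 2.7 = -15.12°C → T = -31.92°C
5700 → 1300 m (dry descent, 10°C/km): ΔT = +10 × 4.4 = +44°C → T = 12.08°C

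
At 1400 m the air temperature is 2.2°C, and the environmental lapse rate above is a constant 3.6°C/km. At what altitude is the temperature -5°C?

3400 m

Height above start = (2.2 − (-5)) / 3.6 = 2 km
Altitude = 1400 m + 2000 m = 3400 m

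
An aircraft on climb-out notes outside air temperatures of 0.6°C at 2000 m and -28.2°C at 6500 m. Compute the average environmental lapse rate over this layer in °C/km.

6.4°C/km

Γ = −ΔT/Δz = (0.6 − (-28.2)) / (6500 − 2000) m
  = 28.8°C / 4.5 km = 6.4°C/km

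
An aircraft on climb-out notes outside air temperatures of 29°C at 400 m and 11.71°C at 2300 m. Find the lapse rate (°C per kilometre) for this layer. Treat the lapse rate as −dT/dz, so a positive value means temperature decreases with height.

9.1°C/km

Γ = −ΔT/Δz = (29 − 11.71) / (2300 − 400) m
  = 17.29°C / 1.9 km = 9.1°C/km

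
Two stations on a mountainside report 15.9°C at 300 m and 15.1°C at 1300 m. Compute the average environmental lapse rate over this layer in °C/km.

0.8°C/km

Γ = −ΔT/Δz = (15.9 − 15.1) / (1300 − 300) m
  = 0.8°C / 1 km = 0.8°C/km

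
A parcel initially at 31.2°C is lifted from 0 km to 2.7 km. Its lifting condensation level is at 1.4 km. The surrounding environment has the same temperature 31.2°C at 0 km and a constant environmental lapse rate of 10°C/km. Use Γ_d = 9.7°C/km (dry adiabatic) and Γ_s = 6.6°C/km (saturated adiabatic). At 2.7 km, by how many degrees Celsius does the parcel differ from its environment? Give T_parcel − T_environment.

Parcel:
  From 0 m to 1400 m (dry): cools by 9.7 × 1.4 = 13.58°C, giving 17.62°C.
  From 1400 m to 2700 m (saturated): cools by 6.6 × 1.3 = 8.58°C, giving 9.04°C.
Environment:
  From 0 m to 2700 m (environment): cools by 10 × 2.7 = 27°C, giving 4.2°C.
T_parcel − T_env = 9.04 − 4.2 = +4.84°C

+4.84°C (parcel warmer than environment)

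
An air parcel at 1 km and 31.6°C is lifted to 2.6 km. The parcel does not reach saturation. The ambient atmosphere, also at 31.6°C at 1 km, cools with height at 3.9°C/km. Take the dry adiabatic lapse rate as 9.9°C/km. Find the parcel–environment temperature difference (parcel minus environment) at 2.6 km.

Parcel:
  Dry to 2600 m: -9.9 × 1.6 km = -15.84°C, so T = 15.76°C.
Environment:
  Environment to 2600 m: -3.9 × 1.6 km = -6.24°C, so T = 25.36°C.
T_parcel − T_env = 15.76 − 25.36 = -9.6°C

-9.6°C (parcel cooler than environment)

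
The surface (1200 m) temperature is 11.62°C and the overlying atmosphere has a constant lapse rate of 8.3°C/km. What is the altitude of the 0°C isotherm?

2600 m

Height above start = (11.62 − 0) / 8.3 = 1.4 km
Altitude = 1200 m + 1400 m = 2600 m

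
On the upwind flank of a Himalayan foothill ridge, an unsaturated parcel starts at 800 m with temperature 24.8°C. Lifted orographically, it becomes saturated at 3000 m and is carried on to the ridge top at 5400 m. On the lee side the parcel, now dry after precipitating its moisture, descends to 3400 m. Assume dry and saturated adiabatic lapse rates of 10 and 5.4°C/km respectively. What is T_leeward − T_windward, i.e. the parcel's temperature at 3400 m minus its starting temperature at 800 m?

-14.96°C

800 → 3000 m (dry, 10°C/km): ΔT = -10 × 2.2 = -22°C → T = 2.8°C
3000 → 5400 m (saturated, 5.4°C/km): ΔT = -5.4 × 2.4 = -12.96°C → T = -10.16°C
5400 → 3400 m (dry descent, 10°C/km): ΔT = +10 × 2 = +20°C → T = 9.84°C
Net change vs windward start: 9.84 − 24.8 = -14.96°C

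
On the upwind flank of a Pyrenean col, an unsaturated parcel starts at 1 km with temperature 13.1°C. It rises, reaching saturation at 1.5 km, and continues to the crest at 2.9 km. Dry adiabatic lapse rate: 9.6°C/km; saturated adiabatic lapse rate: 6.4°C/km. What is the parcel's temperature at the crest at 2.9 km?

-0.66°C

1000–1500 m, dry: Δz = 0.5 km ⇒ ΔT = -4.8°C; T = 8.3°C
1500–2900 m, saturated: Δz = 1.4 km ⇒ ΔT = -8.96°C; T = -0.66°C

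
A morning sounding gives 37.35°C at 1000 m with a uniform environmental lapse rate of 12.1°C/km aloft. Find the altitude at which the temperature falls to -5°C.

Height above start = (37.35 − (-5)) / 12.1 = 3.5 km
Altitude = 1000 m + 3500 m = 4500 m

4500 m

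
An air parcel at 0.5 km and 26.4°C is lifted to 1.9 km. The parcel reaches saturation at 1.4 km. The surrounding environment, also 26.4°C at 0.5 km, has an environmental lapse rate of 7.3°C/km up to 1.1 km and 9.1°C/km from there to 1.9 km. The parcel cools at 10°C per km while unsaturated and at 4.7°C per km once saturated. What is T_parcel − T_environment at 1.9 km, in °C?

+0.31°C (parcel warmer than environment)

Parcel:
  Dry to 1400 m: -10 × 0.9 km = -9°C, so T = 17.4°C.
  Saturated to 1900 m: -4.7 × 0.5 km = -2.35°C, so T = 15.05°C.
Environment:
  Environment, lower layer to 1100 m: -7.3 × 0.6 km = -4.38°C, so T = 22.02°C.
  Environment, upper layer to 1900 m: -9.1 × 0.8 km = -7.28°C, so T = 14.74°C.
T_parcel − T_env = 15.05 − 14.74 = +0.31°C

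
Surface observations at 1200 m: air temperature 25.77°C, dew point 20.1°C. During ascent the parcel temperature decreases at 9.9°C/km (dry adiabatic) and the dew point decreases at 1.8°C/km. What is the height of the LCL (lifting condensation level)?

1900 m

T and T_d converge at 9.9 − 1.8 = 8.1°C per km
Height above start = (25.77 − 20.1) / 8.1 = 0.7 km
LCL altitude = 1200 m + 700 m = 1900 m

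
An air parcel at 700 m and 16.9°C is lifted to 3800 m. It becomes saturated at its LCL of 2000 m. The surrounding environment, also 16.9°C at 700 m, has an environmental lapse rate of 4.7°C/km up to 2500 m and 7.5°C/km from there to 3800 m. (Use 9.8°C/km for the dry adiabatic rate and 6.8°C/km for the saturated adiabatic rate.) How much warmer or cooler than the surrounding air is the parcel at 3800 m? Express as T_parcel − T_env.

-6.77°C (parcel cooler than environment)

Parcel:
  From 700 m to 2000 m (dry): cools by 9.8 × 1.3 = 12.74°C, giving 4.16°C.
  From 2000 m to 3800 m (saturated): cools by 6.8 × 1.8 = 12.24°C, giving -8.08°C.
Environment:
  From 700 m to 2500 m (environment, lower layer): cools by 4.7 × 1.8 = 8.46°C, giving 8.44°C.
  From 2500 m to 3800 m (environment, upper layer): cools by 7.5 × 1.3 = 9.75°C, giving -1.31°C.
T_parcel − T_env = -8.08 − (-1.31) = -6.77°C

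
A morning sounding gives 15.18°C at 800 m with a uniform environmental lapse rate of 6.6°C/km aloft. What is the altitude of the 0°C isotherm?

Height above start = (15.18 − 0) / 6.6 = 2.3 km
Altitude = 800 m + 2300 m = 3100 m

3100 m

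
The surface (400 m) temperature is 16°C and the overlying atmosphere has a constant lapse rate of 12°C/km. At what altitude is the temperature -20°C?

Height above start = (16 − (-20)) / 12 = 3 km
Altitude = 400 m + 3000 m = 3400 m

3400 m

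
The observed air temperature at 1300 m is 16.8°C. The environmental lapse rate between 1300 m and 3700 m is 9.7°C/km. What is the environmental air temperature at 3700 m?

1300–3700 m, environmental: Δz = 2.4 km ⇒ ΔT = -23.28°C; T = -6.48°C

-6.48°C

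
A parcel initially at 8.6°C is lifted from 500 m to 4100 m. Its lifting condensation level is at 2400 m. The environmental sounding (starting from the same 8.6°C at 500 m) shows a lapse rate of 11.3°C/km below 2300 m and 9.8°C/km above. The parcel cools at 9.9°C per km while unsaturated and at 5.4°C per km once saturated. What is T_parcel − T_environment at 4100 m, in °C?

+9.99°C (parcel warmer than environment)

Parcel:
  Dry to 2400 m: -9.9 × 1.9 km = -18.81°C, so T = -10.21°C.
  Saturated to 4100 m: -5.4 × 1.7 km = -9.18°C, so T = -19.39°C.
Environment:
  Environment, lower layer to 2300 m: -11.3 × 1.8 km = -20.34°C, so T = -11.74°C.
  Environment, upper layer to 4100 m: -9.8 × 1.8 km = -17.64°C, so T = -29.38°C.
T_parcel − T_env = -19.39 − (-29.38) = +9.99°C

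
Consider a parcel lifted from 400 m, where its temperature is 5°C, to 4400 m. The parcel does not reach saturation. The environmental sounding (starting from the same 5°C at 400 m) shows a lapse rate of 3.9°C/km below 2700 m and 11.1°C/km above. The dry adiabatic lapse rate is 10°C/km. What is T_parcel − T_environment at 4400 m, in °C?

Parcel:
  From 400 m to 4400 m (dry): cools by 10 × 4 = 40°C, giving -35°C.
Environment:
  From 400 m to 2700 m (environment, lower layer): cools by 3.9 × 2.3 = 8.97°C, giving -3.97°C.
  From 2700 m to 4400 m (environment, upper layer): cools by 11.1 × 1.7 = 18.87°C, giving -22.84°C.
T_parcel − T_env = -35 − (-22.84) = -12.16°C

-12.16°C (parcel cooler than environment)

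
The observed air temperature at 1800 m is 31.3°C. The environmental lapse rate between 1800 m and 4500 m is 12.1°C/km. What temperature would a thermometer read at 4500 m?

-1.37°C

From 1800 m to 4500 m (environmental): cools by 12.1 × 2.7 = 32.67°C, giving -1.37°C.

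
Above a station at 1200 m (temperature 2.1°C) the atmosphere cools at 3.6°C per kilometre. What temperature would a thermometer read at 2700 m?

1200 → 2700 m (environmental, 3.6°C/km): ΔT = -3.6 × 1.5 = -5.4°C → T = -3.3°C

-3.3°C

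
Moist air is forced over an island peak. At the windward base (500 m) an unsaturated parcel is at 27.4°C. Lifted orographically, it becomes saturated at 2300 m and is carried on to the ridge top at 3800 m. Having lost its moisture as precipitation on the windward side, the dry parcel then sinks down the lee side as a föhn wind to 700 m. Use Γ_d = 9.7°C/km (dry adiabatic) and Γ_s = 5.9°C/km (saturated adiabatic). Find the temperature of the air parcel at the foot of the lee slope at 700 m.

500–2300 m, dry: Δz = 1.8 km ⇒ ΔT = -17.46°C; T = 9.94°C
2300–3800 m, saturated: Δz = 1.5 km ⇒ ΔT = -8.85°C; T = 1.09°C
3800–700 m, dry descent: Δz = 3.1 km ⇒ ΔT = +30.07°C; T = 31.16°C

31.16°C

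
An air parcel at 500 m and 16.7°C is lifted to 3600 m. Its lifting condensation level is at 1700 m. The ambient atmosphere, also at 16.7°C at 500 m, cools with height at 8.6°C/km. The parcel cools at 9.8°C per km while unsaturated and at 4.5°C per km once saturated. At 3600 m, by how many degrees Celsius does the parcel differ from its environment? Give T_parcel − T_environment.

+6.35°C (parcel warmer than environment)

Parcel:
  500 → 1700 m (dry, 9.8°C/km): ΔT = -9.8 × 1.2 = -11.76°C → T = 4.94°C
  1700 → 3600 m (saturated, 4.5°C/km): ΔT = -4.5 × 1.9 = -8.55°C → T = -3.61°C
Environment:
  500 → 3600 m (environment, 8.6°C/km): ΔT = -8.6 × 3.1 = -26.66°C → T = -9.96°C
T_parcel − T_env = -3.61 − (-9.96) = +6.35°C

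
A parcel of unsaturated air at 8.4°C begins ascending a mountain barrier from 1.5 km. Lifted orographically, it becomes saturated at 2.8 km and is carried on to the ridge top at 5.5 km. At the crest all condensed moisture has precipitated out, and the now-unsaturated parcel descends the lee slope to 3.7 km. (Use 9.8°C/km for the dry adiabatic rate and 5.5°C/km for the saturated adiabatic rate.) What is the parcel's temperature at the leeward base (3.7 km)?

Dry to 2800 m: -9.8 × 1.3 km = -12.74°C, so T = -4.34°C.
Saturated to 5500 m: -5.5 × 2.7 km = -14.85°C, so T = -19.19°C.
Dry descent to 3700 m: +9.8 × 1.8 km = +17.64°C, so T = -1.55°C.

-1.55°C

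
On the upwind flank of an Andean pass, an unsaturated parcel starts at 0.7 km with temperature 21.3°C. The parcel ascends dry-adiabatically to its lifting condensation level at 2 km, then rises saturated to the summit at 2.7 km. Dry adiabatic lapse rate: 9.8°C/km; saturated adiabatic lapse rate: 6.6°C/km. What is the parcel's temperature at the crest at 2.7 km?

From 700 m to 2000 m (dry): cools by 9.8 × 1.3 = 12.74°C, giving 8.56°C.
From 2000 m to 2700 m (saturated): cools by 6.6 × 0.7 = 4.62°C, giving 3.94°C.

3.94°C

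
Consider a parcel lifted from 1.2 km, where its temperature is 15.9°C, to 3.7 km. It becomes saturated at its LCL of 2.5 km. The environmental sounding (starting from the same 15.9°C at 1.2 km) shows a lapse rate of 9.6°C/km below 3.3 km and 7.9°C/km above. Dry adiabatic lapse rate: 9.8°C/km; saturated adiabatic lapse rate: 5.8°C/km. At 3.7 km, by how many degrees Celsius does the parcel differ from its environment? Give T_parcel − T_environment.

Parcel:
  1200 → 2500 m (dry, 9.8°C/km): ΔT = -9.8 × 1.3 = -12.74°C → T = 3.16°C
  2500 → 3700 m (saturated, 5.8°C/km): ΔT = -5.8 × 1.2 = -6.96°C → T = -3.8°C
Environment:
  1200 → 3300 m (environment, lower layer, 9.6°C/km): ΔT = -9.6 × 2.1 = -20.16°C → T = -4.26°C
  3300 → 3700 m (environment, upper layer, 7.9°C/km): ΔT = -7.9 × 0.4 = -3.16°C → T = -7.42°C
T_parcel − T_env = -3.8 − (-7.42) = +3.62°C

+3.62°C (parcel warmer than environment)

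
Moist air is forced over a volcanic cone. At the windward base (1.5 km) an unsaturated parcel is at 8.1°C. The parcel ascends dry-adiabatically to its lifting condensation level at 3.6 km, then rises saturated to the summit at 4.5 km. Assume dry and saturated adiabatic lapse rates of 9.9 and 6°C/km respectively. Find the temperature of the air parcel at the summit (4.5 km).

Dry to 3600 m: -9.9 × 2.1 km = -20.79°C, so T = -12.69°C.
Saturated to 4500 m: -6 × 0.9 km = -5.4°C, so T = -18.09°C.

-18.09°C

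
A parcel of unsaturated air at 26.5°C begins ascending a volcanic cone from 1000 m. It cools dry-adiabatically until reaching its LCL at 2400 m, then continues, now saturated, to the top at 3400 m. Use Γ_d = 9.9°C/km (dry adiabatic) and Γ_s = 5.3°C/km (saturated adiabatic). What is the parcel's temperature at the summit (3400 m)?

7.34°C

From 1000 m to 2400 m (dry): cools by 9.9 × 1.4 = 13.86°C, giving 12.64°C.
From 2400 m to 3400 m (saturated): cools by 5.3 × 1 = 5.3°C, giving 7.34°C.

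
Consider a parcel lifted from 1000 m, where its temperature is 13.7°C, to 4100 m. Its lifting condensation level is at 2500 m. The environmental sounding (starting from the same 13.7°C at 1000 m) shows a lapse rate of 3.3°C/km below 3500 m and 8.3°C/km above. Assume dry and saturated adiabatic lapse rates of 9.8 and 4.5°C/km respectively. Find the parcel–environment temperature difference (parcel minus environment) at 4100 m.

Parcel:
  1000 → 2500 m (dry, 9.8°C/km): ΔT = -9.8 × 1.5 = -14.7°C → T = -1°C
  2500 → 4100 m (saturated, 4.5°C/km): ΔT = -4.5 × 1.6 = -7.2°C → T = -8.2°C
Environment:
  1000 → 3500 m (environment, lower layer, 3.3°C/km): ΔT = -3.3 × 2.5 = -8.25°C → T = 5.45°C
  3500 → 4100 m (environment, upper layer, 8.3°C/km): ΔT = -8.3 × 0.6 = -4.98°C → T = 0.47°C
T_parcel − T_env = -8.2 − 0.47 = -8.67°C

-8.67°C (parcel cooler than environment)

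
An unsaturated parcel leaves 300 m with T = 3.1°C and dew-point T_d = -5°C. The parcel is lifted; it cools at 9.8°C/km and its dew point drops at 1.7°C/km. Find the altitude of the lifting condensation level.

T and T_d converge at 9.8 − 1.7 = 8.1°C per km
Height above start = (3.1 − (-5)) / 8.1 = 1 km
LCL altitude = 300 m + 1000 m = 1300 m

1300 m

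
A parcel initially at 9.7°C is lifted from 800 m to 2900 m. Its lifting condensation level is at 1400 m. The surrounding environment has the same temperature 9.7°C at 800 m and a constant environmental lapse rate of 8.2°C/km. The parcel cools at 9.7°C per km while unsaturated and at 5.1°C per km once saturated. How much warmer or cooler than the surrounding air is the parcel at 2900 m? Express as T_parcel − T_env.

+3.75°C (parcel warmer than environment)

Parcel:
  800–1400 m, dry: Δz = 0.6 km ⇒ ΔT = -5.82°C; T = 3.88°C
  1400–2900 m, saturated: Δz = 1.5 km ⇒ ΔT = -7.65°C; T = -3.77°C
Environment:
  800–2900 m, environment: Δz = 2.1 km ⇒ ΔT = -17.22°C; T = -7.52°C
T_parcel − T_env = -3.77 − (-7.52) = +3.75°C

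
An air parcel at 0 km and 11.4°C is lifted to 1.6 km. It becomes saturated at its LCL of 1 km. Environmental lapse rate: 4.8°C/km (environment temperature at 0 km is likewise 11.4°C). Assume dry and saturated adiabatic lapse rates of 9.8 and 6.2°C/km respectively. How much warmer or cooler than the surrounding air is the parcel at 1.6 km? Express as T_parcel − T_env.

Parcel:
  0–1000 m, dry: Δz = 1 km ⇒ ΔT = -9.8°C; T = 1.6°C
  1000–1600 m, saturated: Δz = 0.6 km ⇒ ΔT = -3.72°C; T = -2.12°C
Environment:
  0–1600 m, environment: Δz = 1.6 km ⇒ ΔT = -7.68°C; T = 3.72°C
T_parcel − T_env = -2.12 − 3.72 = -5.84°C

-5.84°C (parcel cooler than environment)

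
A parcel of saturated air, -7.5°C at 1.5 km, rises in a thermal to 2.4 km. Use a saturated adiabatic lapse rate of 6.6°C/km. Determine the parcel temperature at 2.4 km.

Saturated adiabatic to 2400 m: -6.6 × 0.9 km = -5.94°C, so T = -13.44°C.

-13.44°C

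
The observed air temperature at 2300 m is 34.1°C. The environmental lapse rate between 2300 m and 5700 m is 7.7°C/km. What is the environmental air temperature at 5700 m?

Environmental to 5700 m: -7.7 × 3.4 km = -26.18°C, so T = 7.92°C.

7.92°C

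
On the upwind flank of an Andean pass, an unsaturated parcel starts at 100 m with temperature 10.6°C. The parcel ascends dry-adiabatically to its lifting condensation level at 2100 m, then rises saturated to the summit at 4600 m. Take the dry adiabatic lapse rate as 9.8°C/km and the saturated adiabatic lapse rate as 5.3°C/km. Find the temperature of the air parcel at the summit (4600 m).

100–2100 m, dry: Δz = 2 km ⇒ ΔT = -19.6°C; T = -9°C
2100–4600 m, saturated: Δz = 2.5 km ⇒ ΔT = -13.25°C; T = -22.25°C

-22.25°C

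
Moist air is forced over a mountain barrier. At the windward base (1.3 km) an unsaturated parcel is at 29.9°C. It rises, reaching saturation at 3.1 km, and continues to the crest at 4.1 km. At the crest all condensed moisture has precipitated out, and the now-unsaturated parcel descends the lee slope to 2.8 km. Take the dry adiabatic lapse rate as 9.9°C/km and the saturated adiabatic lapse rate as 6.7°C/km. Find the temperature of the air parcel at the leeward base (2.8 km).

Dry to 3100 m: -9.9 × 1.8 km = -17.82°C, so T = 12.08°C.
Saturated to 4100 m: -6.7 × 1 km = -6.7°C, so T = 5.38°C.
Dry descent to 2800 m: +9.9 × 1.3 km = +12.87°C, so T = 18.25°C.

18.25°C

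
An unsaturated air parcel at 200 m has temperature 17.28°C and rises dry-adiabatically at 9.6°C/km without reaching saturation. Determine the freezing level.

Height above start = (17.28 − 0) / 9.6 = 1.8 km
Altitude = 200 m + 1800 m = 2000 m

2000 m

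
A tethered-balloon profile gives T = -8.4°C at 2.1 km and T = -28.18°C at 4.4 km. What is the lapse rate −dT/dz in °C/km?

8.6°C/km

Γ = −ΔT/Δz = (-8.4 − (-28.18)) / (4400 − 2100) m
  = 19.78°C / 2.3 km = 8.6°C/km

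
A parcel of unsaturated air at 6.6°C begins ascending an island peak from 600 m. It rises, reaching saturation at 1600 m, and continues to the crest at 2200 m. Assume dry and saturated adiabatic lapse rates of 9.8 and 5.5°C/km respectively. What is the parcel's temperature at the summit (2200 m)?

Dry to 1600 m: -9.8 × 1 km = -9.8°C, so T = -3.2°C.
Saturated to 2200 m: -5.5 × 0.6 km = -3.3°C, so T = -6.5°C.

-6.5°C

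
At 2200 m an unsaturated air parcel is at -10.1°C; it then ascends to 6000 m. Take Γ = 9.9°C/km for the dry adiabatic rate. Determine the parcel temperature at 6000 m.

-47.72°C

Dry adiabatic to 6000 m: -9.9 × 3.8 km = -37.62°C, so T = -47.72°C.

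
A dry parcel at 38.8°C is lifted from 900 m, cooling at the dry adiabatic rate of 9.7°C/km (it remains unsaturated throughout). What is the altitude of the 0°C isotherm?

Height above start = (38.8 − 0) / 9.7 = 4 km
Altitude = 900 m + 4000 m = 4900 m

4900 m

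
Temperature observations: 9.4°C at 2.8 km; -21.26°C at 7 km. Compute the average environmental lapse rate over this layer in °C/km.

7.3°C/km

Γ = −ΔT/Δz = (9.4 − (-21.26)) / (7000 − 2800) m
  = 30.66°C / 4.2 km = 7.3°C/km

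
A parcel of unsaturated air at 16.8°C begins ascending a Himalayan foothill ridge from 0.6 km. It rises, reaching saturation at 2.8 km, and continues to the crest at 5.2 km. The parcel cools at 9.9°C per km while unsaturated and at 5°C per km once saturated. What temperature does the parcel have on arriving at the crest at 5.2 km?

-16.98°C

Dry to 2800 m: -9.9 × 2.2 km = -21.78°C, so T = -4.98°C.
Saturated to 5200 m: -5 × 2.4 km = -12°C, so T = -16.98°C.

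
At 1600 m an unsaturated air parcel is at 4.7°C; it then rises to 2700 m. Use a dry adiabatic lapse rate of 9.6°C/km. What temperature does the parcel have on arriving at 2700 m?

-5.86°C

1600–2700 m, dry adiabatic: Δz = 1.1 km ⇒ ΔT = -10.56°C; T = -5.86°C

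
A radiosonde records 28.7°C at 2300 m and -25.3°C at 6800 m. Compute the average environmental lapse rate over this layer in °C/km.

12°C/km

Γ = −ΔT/Δz = (28.7 − (-25.3)) / (6800 − 2300) m
  = 54°C / 4.5 km = 12°C/km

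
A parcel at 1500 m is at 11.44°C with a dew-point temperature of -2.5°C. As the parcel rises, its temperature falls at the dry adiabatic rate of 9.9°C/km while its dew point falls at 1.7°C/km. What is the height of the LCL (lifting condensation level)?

T and T_d converge at 9.9 − 1.7 = 8.2°C per km
Height above start = (11.44 − (-2.5)) / 8.2 = 1.7 km
LCL altitude = 1500 m + 1700 m = 3200 m

3200 m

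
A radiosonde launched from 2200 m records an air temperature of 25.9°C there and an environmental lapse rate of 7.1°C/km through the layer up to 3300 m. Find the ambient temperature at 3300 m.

18.09°C

2200 → 3300 m (environmental, 7.1°C/km): ΔT = -7.1 × 1.1 = -7.81°C → T = 18.09°C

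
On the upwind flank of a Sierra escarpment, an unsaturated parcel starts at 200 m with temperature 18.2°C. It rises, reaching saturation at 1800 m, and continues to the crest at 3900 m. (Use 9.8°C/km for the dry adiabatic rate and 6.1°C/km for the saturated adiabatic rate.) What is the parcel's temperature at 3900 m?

200 → 1800 m (dry, 9.8°C/km): ΔT = -9.8 × 1.6 = -15.68°C → T = 2.52°C
1800 → 3900 m (saturated, 6.1°C/km): ΔT = -6.1 × 2.1 = -12.81°C → T = -10.29°C

-10.29°C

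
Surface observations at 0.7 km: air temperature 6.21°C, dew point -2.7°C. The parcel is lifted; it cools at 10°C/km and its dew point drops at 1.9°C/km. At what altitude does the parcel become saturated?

T and T_d converge at 10 − 1.9 = 8.1°C per km
Height above start = (6.21 − (-2.7)) / 8.1 = 1.1 km
LCL altitude = 700 m + 1100 m = 1800 m

1.8 km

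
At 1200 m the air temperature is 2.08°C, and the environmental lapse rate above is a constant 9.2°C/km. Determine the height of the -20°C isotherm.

Height above start = (2.08 − (-20)) / 9.2 = 2.4 km
Altitude = 1200 m + 2400 m = 3600 m

3600 m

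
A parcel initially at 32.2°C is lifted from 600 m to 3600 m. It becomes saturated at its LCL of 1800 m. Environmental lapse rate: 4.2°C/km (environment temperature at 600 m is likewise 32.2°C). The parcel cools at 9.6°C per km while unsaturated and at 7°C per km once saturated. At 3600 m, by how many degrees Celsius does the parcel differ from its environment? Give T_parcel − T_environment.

Parcel:
  Dry to 1800 m: -9.6 × 1.2 km = -11.52°C, so T = 20.68°C.
  Saturated to 3600 m: -7 × 1.8 km = -12.6°C, so T = 8.08°C.
Environment:
  Environment to 3600 m: -4.2 × 3 km = -12.6°C, so T = 19.6°C.
T_parcel − T_env = 8.08 − 19.6 = -11.52°C

-11.52°C (parcel cooler than environment)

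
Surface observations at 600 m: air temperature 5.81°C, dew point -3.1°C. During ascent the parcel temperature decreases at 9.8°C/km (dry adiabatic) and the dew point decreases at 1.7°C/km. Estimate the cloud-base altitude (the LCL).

T and T_d converge at 9.8 − 1.7 = 8.1°C per km
Height above start = (5.81 − (-3.1)) / 8.1 = 1.1 km
LCL altitude = 600 m + 1100 m = 1700 m

1700 m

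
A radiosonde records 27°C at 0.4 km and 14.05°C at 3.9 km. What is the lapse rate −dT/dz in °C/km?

Γ = −ΔT/Δz = (27 − 14.05) / (3900 − 400) m
  = 12.95°C / 3.5 km = 3.7°C/km

3.7°C/km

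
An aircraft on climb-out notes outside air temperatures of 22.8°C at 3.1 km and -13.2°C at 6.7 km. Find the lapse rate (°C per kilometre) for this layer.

10°C/km

Γ = −ΔT/Δz = (22.8 − (-13.2)) / (6700 − 3100) m
  = 36°C / 3.6 km = 10°C/km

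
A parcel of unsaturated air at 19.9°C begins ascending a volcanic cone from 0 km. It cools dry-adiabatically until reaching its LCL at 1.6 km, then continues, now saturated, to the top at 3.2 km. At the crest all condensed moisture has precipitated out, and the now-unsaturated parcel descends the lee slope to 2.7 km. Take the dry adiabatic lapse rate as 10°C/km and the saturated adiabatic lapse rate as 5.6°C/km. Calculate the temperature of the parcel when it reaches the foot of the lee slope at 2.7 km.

0 → 1600 m (dry, 10°C/km): ΔT = -10 × 1.6 = -16°C → T = 3.9°C
1600 → 3200 m (saturated, 5.6°C/km): ΔT = -5.6 × 1.6 = -8.96°C → T = -5.06°C
3200 → 2700 m (dry descent, 10°C/km): ΔT = +10 × 0.5 = +5°C → T = -0.06°C

-0.06°C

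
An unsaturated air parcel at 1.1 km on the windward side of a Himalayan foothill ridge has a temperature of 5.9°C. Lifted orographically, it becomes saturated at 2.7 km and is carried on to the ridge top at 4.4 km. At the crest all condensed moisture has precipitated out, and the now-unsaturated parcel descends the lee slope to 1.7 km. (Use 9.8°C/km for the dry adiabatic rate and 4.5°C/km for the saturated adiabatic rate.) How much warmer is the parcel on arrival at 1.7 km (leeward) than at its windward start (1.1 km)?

1100 → 2700 m (dry, 9.8°C/km): ΔT = -9.8 × 1.6 = -15.68°C → T = -9.78°C
2700 → 4400 m (saturated, 4.5°C/km): ΔT = -4.5 × 1.7 = -7.65°C → T = -17.43°C
4400 → 1700 m (dry descent, 9.8°C/km): ΔT = +9.8 × 2.7 = +26.46°C → T = 9.03°C
Net change vs windward start: 9.03 − 5.9 = +3.13°C

+3.13°C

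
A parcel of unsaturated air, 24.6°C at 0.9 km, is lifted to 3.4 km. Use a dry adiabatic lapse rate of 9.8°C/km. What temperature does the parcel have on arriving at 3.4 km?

0.1°C

900–3400 m, dry adiabatic: Δz = 2.5 km ⇒ ΔT = -24.5°C; T = 0.1°C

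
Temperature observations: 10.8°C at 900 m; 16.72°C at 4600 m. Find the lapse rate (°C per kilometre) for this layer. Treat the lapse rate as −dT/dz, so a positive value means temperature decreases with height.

Γ = −ΔT/Δz = (10.8 − 16.72) / (4600 − 900) m
  = -5.92°C / 3.7 km = -1.6°C/km

-1.6°C/km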